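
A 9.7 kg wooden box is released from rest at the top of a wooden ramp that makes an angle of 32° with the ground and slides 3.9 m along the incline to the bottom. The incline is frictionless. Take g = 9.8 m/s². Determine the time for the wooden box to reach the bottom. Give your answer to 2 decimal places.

The weight component along the incline is mg sin 32° = 50.374 N and the normal force is N = mg cos 32° = 80.615 N.
With no friction, a = g sin 32° = 5.1932 m/s².
Starting from rest, L = ½at², so t = √(2L/a) = √(2 × 3.9 / 5.1932) = 1.2255 s.

1.23 s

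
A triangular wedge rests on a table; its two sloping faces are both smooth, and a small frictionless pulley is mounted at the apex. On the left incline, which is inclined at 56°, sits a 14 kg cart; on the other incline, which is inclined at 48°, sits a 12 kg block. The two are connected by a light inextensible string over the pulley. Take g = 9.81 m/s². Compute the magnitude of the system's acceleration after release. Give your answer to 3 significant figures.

1.01 m/s²

Resolve each weight along its own incline: the 14 kg mass has component 14 × 9.81 × sin 56° = 113.860 N down its slope, and the 12 kg mass has 12 × 9.81 × sin 48° = 87.483 N down its slope.
The 14 kg side's 113.860 N exceeds the other side's 87.483 N, so that mass slides down and the 12 kg mass slides up. Taking that direction as positive, Newton's second law for the whole system gives 113.860 − 87.483 = (14 + 12) a, so a = 26.377 / 26 = 1.0145 m/s².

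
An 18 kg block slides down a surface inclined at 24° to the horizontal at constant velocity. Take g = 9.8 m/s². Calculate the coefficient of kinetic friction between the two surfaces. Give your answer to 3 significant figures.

0.445

At constant velocity the net force along the incline is zero: mg sin 24° = μ mg cos 24°.
So μ = tan 24° = 0.4067 / 0.9135 = 0.4452.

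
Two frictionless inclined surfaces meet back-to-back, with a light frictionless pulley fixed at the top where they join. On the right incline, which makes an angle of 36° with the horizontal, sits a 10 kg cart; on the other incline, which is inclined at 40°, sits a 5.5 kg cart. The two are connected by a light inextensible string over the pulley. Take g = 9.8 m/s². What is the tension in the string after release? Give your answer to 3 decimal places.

42.792 N

Resolve each weight along its own incline: the 10 kg mass has component 10 × 9.8 × sin 36° = 57.603 N down its slope, and the 5.5 kg mass has 5.5 × 9.8 × sin 40° = 34.646 N down its slope.
The 10 kg side's 57.603 N exceeds the other side's 34.646 N, so that mass slides down and the 5.5 kg mass slides up. Taking that direction as positive, Newton's second law for the whole system gives 57.603 − 34.646 = (10 + 5.5) a, so a = 22.957 / 15.5 = 1.4811 m/s².
For the 5.5 kg mass (up-slope positive): T − 34.646 = 5.5 × 1.4811, so T = 42.792 N.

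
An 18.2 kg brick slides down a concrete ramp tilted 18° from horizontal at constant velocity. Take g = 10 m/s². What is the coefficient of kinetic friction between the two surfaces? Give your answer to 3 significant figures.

At constant velocity the net force along the incline is zero: mg sin 18° = μ mg cos 18°.
So μ = tan 18° = 0.3090 / 0.9511 = 0.3249.

0.325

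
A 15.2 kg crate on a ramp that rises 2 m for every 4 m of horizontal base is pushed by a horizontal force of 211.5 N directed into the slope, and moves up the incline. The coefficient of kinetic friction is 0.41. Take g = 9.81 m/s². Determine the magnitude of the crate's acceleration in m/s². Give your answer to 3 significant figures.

1.91 m/s²

The horizontal push has components F cos 26.57° = 211.5 × 0.8944 = 189.166 N up the incline and F sin 26.57° = 211.5 × 0.4472 = 94.583 N pressing into the surface.
The normal force is therefore N = mg cos 26.57° + F sin 26.57° = 133.366 + 94.583 = 227.949 N, and kinetic friction down the slope is μN = 0.41 × 227.949 = 93.459 N.
Along the incline: F cos 26.57° − mg sin 26.57° − μN = ma, so 189.166 − 66.683 − 93.459 = 15.2 a, giving a = 1.9095 m/s².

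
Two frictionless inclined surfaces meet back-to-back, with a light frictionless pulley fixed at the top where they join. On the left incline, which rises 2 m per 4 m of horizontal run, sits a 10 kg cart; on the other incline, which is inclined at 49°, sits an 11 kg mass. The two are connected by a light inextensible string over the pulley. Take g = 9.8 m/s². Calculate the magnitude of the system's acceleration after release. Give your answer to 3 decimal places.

1.787 m/s²

Resolve each weight along its own incline: the 10 kg mass has component 10 × 9.8 × sin 26.57° = 43.827 N down its slope, and the 11 kg mass has 11 × 9.8 × sin 49° = 81.358 N down its slope.
The 11 kg side's 81.358 N exceeds the other side's 43.827 N, so that mass slides down and the 10 kg mass slides up. Taking that direction as positive, Newton's second law for the whole system gives 81.358 − 43.827 = (10 + 11) a, so a = 37.531 / 21 = 1.7872 m/s².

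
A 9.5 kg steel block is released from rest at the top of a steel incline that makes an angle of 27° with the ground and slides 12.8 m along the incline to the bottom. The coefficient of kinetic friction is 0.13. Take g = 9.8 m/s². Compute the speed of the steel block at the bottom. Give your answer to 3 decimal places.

9.211 m/s

The weight component along the incline is mg sin 27° = 42.267 N and the normal force is N = mg cos 27° = 82.953 N.
Friction up the slope is f = μN = 0.13 × 82.953 = 10.784 N, so the net downslope force is 42.267 − 10.784 = 31.483 N and a = 31.483 / 9.5 = 3.3140 m/s².
Starting from rest over a distance of 12.8 m, v² = 2aL = 2 × 3.3140 × 12.8 = 84.8384, so v = 9.2108 m/s.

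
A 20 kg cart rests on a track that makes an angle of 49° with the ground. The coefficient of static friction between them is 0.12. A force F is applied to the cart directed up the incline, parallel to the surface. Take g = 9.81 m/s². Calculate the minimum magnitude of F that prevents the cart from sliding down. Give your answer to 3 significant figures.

133 N

The normal force is N = mg cos 49° = 128.719 N. With F at its minimum the cart is on the verge of sliding down, so static friction is at its maximum μ_s N = 0.12 × 128.719 = 15.446 N and acts up the slope.
Equilibrium along the incline: F + μ_s N = mg sin 49°, so F = 148.074 − 15.446 = 132.628 N.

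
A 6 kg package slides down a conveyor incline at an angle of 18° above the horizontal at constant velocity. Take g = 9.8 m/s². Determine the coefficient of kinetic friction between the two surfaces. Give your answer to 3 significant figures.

At constant velocity the net force along the incline is zero: mg sin 18° = μ mg cos 18°.
So μ = tan 18° = 0.3090 / 0.9511 = 0.3249.

0.325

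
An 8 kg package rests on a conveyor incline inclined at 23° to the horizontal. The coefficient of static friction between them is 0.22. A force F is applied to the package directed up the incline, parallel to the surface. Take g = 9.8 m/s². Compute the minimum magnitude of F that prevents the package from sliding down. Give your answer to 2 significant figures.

15 N

The normal force is N = mg cos 23° = 72.168 N. With F at its minimum the package is on the verge of sliding down, so static friction is at its maximum μ_s N = 0.22 × 72.168 = 15.877 N and acts up the slope.
Equilibrium along the incline: F + μ_s N = mg sin 23°, so F = 30.633 − 15.877 = 14.756 N.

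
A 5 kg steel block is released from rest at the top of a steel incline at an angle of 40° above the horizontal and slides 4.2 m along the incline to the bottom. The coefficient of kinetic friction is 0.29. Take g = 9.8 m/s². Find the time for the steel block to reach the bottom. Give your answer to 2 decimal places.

The weight component along the incline is mg sin 40° = 31.497 N and the normal force is N = mg cos 40° = 37.536 N.
Friction up the slope is f = μN = 0.29 × 37.536 = 10.885 N, so the net downslope force is 31.497 − 10.885 = 20.612 N and a = 20.612 / 5 = 4.1224 m/s².
Starting from rest, L = ½at², so t = √(2L/a) = √(2 × 4.2 / 4.1224) = 1.4275 s.

1.43 s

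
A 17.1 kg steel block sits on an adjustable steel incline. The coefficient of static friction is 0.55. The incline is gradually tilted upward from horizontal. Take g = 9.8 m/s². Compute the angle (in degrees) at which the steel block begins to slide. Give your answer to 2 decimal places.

At the threshold of sliding, static friction is at its maximum μ_s N and exactly balances the weight component along the incline: mg sin θ = μ_s mg cos θ.
Hence tan θ = μ_s = 0.55, so θ = arctan(0.55) = 28.8108°.

28.81°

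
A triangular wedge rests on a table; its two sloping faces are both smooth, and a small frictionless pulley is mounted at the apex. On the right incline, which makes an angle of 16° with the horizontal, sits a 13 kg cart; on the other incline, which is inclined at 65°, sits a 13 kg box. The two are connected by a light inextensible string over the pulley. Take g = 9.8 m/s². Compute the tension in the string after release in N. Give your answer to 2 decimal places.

75.29 N

Resolve each weight along its own incline: the 13 kg mass has component 13 × 9.8 × sin 16° = 35.116 N down its slope, and the 13 kg mass has 13 × 9.8 × sin 65° = 115.464 N down its slope.
The 13 kg side's 115.464 N exceeds the other side's 35.116 N, so that mass slides down and the 13 kg mass slides up. Taking that direction as positive, Newton's second law for the whole system gives 115.464 − 35.116 = (13 + 13) a, so a = 80.348 / 26 = 3.0903 m/s².
For the 13 kg mass (up-slope positive): T − 35.116 = 13 × 3.0903, so T = 75.290 N.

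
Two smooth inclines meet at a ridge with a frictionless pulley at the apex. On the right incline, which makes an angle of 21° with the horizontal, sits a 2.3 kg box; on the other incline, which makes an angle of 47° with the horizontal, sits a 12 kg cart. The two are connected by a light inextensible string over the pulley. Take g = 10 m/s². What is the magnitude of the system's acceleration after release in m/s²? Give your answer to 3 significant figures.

5.56 m/s²

Resolve each weight along its own incline: the 2.3 kg mass has component 2.3 × 10 × sin 21° = 8.242 N down its slope, and the 12 kg mass has 12 × 10 × sin 47° = 87.762 N down its slope.
The 12 kg side's 87.762 N exceeds the other side's 8.242 N, so that mass slides down and the 2.3 kg mass slides up. Taking that direction as positive, Newton's second law for the whole system gives 87.762 − 8.242 = (2.3 + 12) a, so a = 79.520 / 14.3 = 5.5608 m/s².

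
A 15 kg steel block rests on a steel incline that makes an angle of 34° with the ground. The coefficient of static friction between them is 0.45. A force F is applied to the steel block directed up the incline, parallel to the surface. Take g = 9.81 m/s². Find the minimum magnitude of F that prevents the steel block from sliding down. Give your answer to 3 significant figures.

27.4 N

The normal force is N = mg cos 34° = 121.993 N. With F at its minimum the steel block is on the verge of sliding down, so static friction is at its maximum μ_s N = 0.45 × 121.993 = 54.897 N and acts up the slope.
Equilibrium along the incline: F + μ_s N = mg sin 34°, so F = 82.285 − 54.897 = 27.388 N.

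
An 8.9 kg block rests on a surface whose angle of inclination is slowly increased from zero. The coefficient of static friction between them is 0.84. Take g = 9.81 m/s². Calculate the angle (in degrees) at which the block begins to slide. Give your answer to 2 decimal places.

40.03°

At the threshold of sliding, static friction is at its maximum μ_s N and exactly balances the weight component along the incline: mg sin θ = μ_s mg cos θ.
Hence tan θ = μ_s = 0.84, so θ = arctan(0.84) = 40.0303°.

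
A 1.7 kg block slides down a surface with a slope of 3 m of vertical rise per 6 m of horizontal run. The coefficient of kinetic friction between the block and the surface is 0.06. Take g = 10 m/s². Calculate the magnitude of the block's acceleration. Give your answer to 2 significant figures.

Resolving the weight along the incline: the component pulling the block down the slope is mg sin 26.57° = 1.7 × 10 × 0.4472 = 7.602 N, and the normal force is N = mg cos 26.57° = 1.7 × 10 × 0.8944 = 15.205 N.
Kinetic friction acts up the slope with magnitude f = μN = 0.06 × 15.205 = 0.912 N.
Net force along the incline is 7.602 − 0.912 = 6.690 N, so a = 6.690 / 1.7 = 3.9353 m/s².

3.9 m/s²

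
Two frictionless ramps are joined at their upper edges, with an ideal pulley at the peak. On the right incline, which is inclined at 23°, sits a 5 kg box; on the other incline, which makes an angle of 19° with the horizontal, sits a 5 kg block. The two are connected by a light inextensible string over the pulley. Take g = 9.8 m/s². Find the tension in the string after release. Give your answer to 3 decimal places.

17.549 N

Resolve each weight along its own incline: the 5 kg mass has component 5 × 9.8 × sin 23° = 19.146 N down its slope, and the 5 kg mass has 5 × 9.8 × sin 19° = 15.953 N down its slope.
The 5 kg side's 19.146 N exceeds the other side's 15.953 N, so that mass slides down and the 5 kg mass slides up. Taking that direction as positive, Newton's second law for the whole system gives 19.146 − 15.953 = (5 + 5) a, so a = 3.193 / 10 = 0.3193 m/s².
For the 5 kg mass (up-slope positive): T − 15.953 = 5 × 0.3193, so T = 17.549 N.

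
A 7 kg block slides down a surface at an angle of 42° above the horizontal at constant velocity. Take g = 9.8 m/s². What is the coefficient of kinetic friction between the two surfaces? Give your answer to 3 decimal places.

At constant velocity the net force along the incline is zero: mg sin 42° = μ mg cos 42°.
So μ = tan 42° = 0.6691 / 0.7431 = 0.9004.

0.900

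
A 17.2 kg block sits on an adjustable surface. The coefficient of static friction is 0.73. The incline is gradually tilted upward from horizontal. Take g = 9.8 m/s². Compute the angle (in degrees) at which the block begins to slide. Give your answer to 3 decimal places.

36.129°

At the threshold of sliding, static friction is at its maximum μ_s N and exactly balances the weight component along the incline: mg sin θ = μ_s mg cos θ.
Hence tan θ = μ_s = 0.73, so θ = arctan(0.73) = 36.1294°.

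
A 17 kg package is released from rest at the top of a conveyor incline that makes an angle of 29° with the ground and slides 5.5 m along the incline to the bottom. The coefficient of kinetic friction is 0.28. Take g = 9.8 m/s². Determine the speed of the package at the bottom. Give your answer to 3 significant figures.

The weight component along the incline is mg sin 29° = 80.769 N and the normal force is N = mg cos 29° = 145.712 N.
Friction up the slope is f = μN = 0.28 × 145.712 = 40.799 N, so the net downslope force is 80.769 − 40.799 = 39.970 N and a = 39.970 / 17 = 2.3512 m/s².
Starting from rest over a distance of 5.5 m, v² = 2aL = 2 × 2.3512 × 5.5 = 25.8632, so v = 5.0856 m/s.

5.09 m/s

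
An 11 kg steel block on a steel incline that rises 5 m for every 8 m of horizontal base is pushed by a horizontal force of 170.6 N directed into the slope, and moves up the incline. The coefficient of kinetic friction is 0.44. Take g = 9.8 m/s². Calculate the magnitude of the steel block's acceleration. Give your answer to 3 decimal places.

The horizontal push has components F cos 32.01° = 170.6 × 0.8480 = 144.669 N up the incline and F sin 32.01° = 170.6 × 0.5300 = 90.418 N pressing into the surface.
The normal force is therefore N = mg cos 32.01° + F sin 32.01° = 91.414 + 90.418 = 181.832 N, and kinetic friction down the slope is μN = 0.44 × 181.832 = 80.006 N.
Along the incline: F cos 32.01° − mg sin 32.01° − μN = ma, so 144.669 − 57.134 − 80.006 = 11 a, giving a = 0.6845 m/s².

0.684 m/s²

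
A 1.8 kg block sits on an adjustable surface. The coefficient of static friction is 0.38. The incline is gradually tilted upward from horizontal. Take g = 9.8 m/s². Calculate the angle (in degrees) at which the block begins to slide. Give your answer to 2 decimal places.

20.81°

At the threshold of sliding, static friction is at its maximum μ_s N and exactly balances the weight component along the incline: mg sin θ = μ_s mg cos θ.
Hence tan θ = μ_s = 0.38, so θ = arctan(0.38) = 20.8068°.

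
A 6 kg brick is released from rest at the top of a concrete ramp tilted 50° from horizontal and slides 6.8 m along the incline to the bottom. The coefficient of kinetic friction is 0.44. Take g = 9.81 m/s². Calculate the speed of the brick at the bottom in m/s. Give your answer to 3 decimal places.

8.029 m/s

The weight component along the incline is mg sin 50° = 45.089 N and the normal force is N = mg cos 50° = 37.834 N.
Friction up the slope is f = μN = 0.44 × 37.834 = 16.647 N, so the net downslope force is 45.089 − 16.647 = 28.442 N and a = 28.442 / 6 = 4.7403 m/s².
Starting from rest over a distance of 6.8 m, v² = 2aL = 2 × 4.7403 × 6.8 = 64.4681, so v = 8.0292 m/s.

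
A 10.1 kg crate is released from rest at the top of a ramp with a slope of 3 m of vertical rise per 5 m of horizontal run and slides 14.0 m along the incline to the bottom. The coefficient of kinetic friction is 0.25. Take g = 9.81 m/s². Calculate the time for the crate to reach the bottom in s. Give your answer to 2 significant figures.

3.1 s

The weight component along the incline is mg sin 30.96° = 50.977 N and the normal force is N = mg cos 30.96° = 84.961 N.
Friction up the slope is f = μN = 0.25 × 84.961 = 21.240 N, so the net downslope force is 50.977 − 21.240 = 29.737 N and a = 29.737 / 10.1 = 2.9443 m/s².
Starting from rest, L = ½at², so t = √(2L/a) = √(2 × 14.0 / 2.9443) = 3.0838 s.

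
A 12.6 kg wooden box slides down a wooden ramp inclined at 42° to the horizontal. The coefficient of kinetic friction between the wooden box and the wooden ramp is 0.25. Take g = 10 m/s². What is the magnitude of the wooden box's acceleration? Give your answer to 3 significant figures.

Resolving the weight along the incline: the component pulling the wooden box down the slope is mg sin 42° = 12.6 × 10 × 0.6691 = 84.307 N, and the normal force is N = mg cos 42° = 12.6 × 10 × 0.7431 = 93.631 N.
Kinetic friction acts up the slope with magnitude f = μN = 0.25 × 93.631 = 23.408 N.
Net force along the incline is 84.307 − 23.408 = 60.899 N, so a = 60.899 / 12.6 = 4.8333 m/s².

4.83 m/s²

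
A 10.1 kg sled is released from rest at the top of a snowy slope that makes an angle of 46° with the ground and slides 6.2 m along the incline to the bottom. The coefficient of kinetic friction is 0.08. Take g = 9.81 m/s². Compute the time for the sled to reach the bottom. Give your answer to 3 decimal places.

1.380 s

The weight component along the incline is mg sin 46° = 71.273 N and the normal force is N = mg cos 46° = 68.827 N.
Friction up the slope is f = μN = 0.08 × 68.827 = 5.506 N, so the net downslope force is 71.273 − 5.506 = 65.767 N and a = 65.767 / 10.1 = 6.5116 m/s².
Starting from rest, L = ½at², so t = √(2L/a) = √(2 × 6.2 / 6.5116) = 1.3800 s.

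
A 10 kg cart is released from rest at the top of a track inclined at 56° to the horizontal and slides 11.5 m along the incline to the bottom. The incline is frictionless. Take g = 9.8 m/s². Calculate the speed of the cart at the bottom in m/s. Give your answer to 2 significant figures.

14 m/s

The weight component along the incline is mg sin 56° = 81.246 N and the normal force is N = mg cos 56° = 54.801 N.
With no friction, a = g sin 56° = 8.1246 m/s².
Starting from rest over a distance of 11.5 m, v² = 2aL = 2 × 8.1246 × 11.5 = 186.8658, so v = 13.6699 m/s.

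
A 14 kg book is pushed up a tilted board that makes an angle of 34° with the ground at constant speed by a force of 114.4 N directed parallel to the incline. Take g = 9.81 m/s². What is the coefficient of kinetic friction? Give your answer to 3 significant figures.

At constant speed ΣF = 0 along the incline. The applied 114.4 N acts up the slope; the weight component mg sin 34° = 76.800 N and kinetic friction μN both act down the slope.
So 114.4 = 76.800 + μ × 113.860, giving μ = (114.4 − 76.800) / 113.860 = 0.3302.

0.330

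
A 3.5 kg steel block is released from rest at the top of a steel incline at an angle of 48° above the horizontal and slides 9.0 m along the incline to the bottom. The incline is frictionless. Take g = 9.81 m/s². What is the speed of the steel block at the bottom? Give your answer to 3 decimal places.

The weight component along the incline is mg sin 48° = 25.516 N and the normal force is N = mg cos 48° = 22.975 N.
With no friction, a = g sin 48° = 7.2903 m/s².
Starting from rest over a distance of 9.0 m, v² = 2aL = 2 × 7.2903 × 9.0 = 131.2254, so v = 11.4554 m/s.

11.455 m/s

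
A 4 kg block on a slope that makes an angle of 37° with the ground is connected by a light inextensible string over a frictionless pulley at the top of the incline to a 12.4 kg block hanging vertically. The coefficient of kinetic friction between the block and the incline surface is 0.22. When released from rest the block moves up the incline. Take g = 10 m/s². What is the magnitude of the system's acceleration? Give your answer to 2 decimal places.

For the block on the incline: the weight component along the slope is m₁g sin 37° = 4 × 10 × 0.6018 = 24.072 N and the normal force is N = m₁g cos 37° = 31.945 N.
Kinetic friction opposes the block's motion up the incline: f = μN = 0.22 × 31.945 = 7.028 N acting down the slope.
Newton's second law for the block (up-slope positive): T − 24.072 − 7.028 = 4 a. For the hanging block (downward positive): 12.4 × 10 − T = 12.4 a.
Adding the two equations eliminates T: 92.900 = 16.4 a, so a = 5.6646 m/s².

5.66 m/s²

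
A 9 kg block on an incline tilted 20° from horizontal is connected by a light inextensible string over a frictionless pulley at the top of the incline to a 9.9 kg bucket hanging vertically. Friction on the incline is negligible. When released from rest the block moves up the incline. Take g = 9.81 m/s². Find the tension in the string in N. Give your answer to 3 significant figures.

62.1 N

For the block on the incline: the weight component along the slope is m₁g sin 20° = 9 × 9.81 × 0.3420 = 30.195 N and the normal force is N = m₁g cos 20° = 82.965 N.
Newton's second law for the block (up-slope positive): T − 30.195 = 9 a. For the hanging bucket (downward positive): 9.9 × 9.81 − T = 9.9 a.
Adding the two equations eliminates T: 66.924 = 18.9 a, so a = 3.5410 m/s².
Then from the hanging bucket's equation, T = 9.9 × (9.81 − 3.5410) = 62.063 N.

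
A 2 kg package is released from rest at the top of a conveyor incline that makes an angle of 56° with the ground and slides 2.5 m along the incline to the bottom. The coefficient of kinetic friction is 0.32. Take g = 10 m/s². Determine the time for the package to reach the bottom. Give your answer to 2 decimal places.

The weight component along the incline is mg sin 56° = 16.581 N and the normal force is N = mg cos 56° = 11.184 N.
Friction up the slope is f = μN = 0.32 × 11.184 = 3.579 N, so the net downslope force is 16.581 − 3.579 = 13.002 N and a = 13.002 / 2 = 6.5010 m/s².
Starting from rest, L = ½at², so t = √(2L/a) = √(2 × 2.5 / 6.5010) = 0.8770 s.

0.88 s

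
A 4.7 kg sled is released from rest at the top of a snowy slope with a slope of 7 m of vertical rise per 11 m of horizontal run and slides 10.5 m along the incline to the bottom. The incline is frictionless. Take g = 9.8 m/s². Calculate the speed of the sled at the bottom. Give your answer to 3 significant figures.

The weight component along the incline is mg sin 32.47° = 24.728 N and the normal force is N = mg cos 32.47° = 38.859 N.
With no friction, a = g sin 32.47° = 5.2614 m/s².
Starting from rest over a distance of 10.5 m, v² = 2aL = 2 × 5.2614 × 10.5 = 110.4894, so v = 10.5114 m/s.

10.5 m/s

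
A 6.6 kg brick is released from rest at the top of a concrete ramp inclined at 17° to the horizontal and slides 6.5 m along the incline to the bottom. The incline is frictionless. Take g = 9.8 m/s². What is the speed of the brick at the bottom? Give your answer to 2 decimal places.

6.10 m/s

The weight component along the incline is mg sin 17° = 18.911 N and the normal force is N = mg cos 17° = 61.854 N.
With no friction, a = g sin 17° = 2.8652 m/s².
Starting from rest over a distance of 6.5 m, v² = 2aL = 2 × 2.8652 × 6.5 = 37.2476, so v = 6.1031 m/s.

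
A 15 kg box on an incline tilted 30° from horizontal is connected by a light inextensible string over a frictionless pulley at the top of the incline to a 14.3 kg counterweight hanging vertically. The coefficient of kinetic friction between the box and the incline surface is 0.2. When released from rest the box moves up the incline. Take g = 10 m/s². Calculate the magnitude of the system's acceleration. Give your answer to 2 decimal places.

1.43 m/s²

For the box on the incline: the weight component along the slope is m₁g sin 30° = 15 × 10 × 0.5000 = 75.000 N and the normal force is N = m₁g cos 30° = 129.904 N.
Kinetic friction opposes the box's motion up the incline: f = μN = 0.2 × 129.904 = 25.981 N acting down the slope.
Newton's second law for the box (up-slope positive): T − 75.000 − 25.981 = 15 a. For the hanging counterweight (downward positive): 14.3 × 10 − T = 14.3 a.
Adding the two equations eliminates T: 42.019 = 29.3 a, so a = 1.4341 m/s².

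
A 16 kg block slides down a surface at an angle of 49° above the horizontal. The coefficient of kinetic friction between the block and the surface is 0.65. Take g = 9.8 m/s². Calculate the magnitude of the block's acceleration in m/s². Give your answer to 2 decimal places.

3.22 m/s²

Resolving the weight along the incline: the component pulling the block down the slope is mg sin 49° = 16 × 9.8 × 0.7547 = 118.337 N, and the normal force is N = mg cos 49° = 16 × 9.8 × 0.6561 = 102.876 N.
Kinetic friction acts up the slope with magnitude f = μN = 0.65 × 102.876 = 66.869 N.
Net force along the incline is 118.337 − 66.869 = 51.468 N, so a = 51.468 / 16 = 3.2168 m/s².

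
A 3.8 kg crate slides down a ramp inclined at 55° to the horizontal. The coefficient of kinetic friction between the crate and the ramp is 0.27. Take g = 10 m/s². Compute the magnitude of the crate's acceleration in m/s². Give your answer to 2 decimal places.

6.64 m/s²

Resolving the weight along the incline: the component pulling the crate down the slope is mg sin 55° = 3.8 × 10 × 0.8192 = 31.130 N, and the normal force is N = mg cos 55° = 3.8 × 10 × 0.5736 = 21.797 N.
Kinetic friction acts up the slope with magnitude f = μN = 0.27 × 21.797 = 5.885 N.
Net force along the incline is 31.130 − 5.885 = 25.245 N, so a = 25.245 / 3.8 = 6.6434 m/s².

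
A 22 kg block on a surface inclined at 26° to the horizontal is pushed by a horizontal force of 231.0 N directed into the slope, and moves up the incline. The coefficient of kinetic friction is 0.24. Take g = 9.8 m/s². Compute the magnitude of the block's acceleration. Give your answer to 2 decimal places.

1.92 m/s²

The horizontal push has components F cos 26° = 231.0 × 0.8988 = 207.623 N up the incline and F sin 26° = 231.0 × 0.4384 = 101.270 N pressing into the surface.
The normal force is therefore N = mg cos 26° + F sin 26° = 193.781 + 101.270 = 295.051 N, and kinetic friction down the slope is μN = 0.24 × 295.051 = 70.812 N.
Along the incline: F cos 26° − mg sin 26° − μN = ma, so 207.623 − 94.519 − 70.812 = 22 a, giving a = 1.9224 m/s².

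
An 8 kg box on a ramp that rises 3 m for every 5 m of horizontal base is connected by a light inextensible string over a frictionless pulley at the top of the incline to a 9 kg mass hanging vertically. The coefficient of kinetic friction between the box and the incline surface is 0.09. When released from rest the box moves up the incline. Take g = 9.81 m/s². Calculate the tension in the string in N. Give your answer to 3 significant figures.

66.1 N

For the box on the incline: the weight component along the slope is m₁g sin 30.96° = 8 × 9.81 × 0.5145 = 40.378 N and the normal force is N = m₁g cos 30.96° = 67.296 N.
Kinetic friction opposes the box's motion up the incline: f = μN = 0.09 × 67.296 = 6.057 N acting down the slope.
Newton's second law for the box (up-slope positive): T − 40.378 − 6.057 = 8 a. For the hanging mass (downward positive): 9 × 9.81 − T = 9 a.
Adding the two equations eliminates T: 41.855 = 17 a, so a = 2.4621 m/s².
Then from the hanging mass's equation, T = 9 × (9.81 − 2.4621) = 66.131 N.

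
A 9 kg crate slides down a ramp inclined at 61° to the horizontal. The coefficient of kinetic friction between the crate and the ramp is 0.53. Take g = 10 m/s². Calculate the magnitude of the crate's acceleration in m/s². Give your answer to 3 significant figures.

Resolving the weight along the incline: the component pulling the crate down the slope is mg sin 61° = 9 × 10 × 0.8746 = 78.714 N, and the normal force is N = mg cos 61° = 9 × 10 × 0.4848 = 43.632 N.
Kinetic friction acts up the slope with magnitude f = μN = 0.53 × 43.632 = 23.125 N.
Net force along the incline is 78.714 − 23.125 = 55.589 N, so a = 55.589 / 9 = 6.1766 m/s².

6.18 m/s²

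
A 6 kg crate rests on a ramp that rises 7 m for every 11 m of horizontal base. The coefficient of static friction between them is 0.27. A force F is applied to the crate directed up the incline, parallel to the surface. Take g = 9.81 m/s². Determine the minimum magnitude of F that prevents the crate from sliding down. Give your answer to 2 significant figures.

18 N

The normal force is N = mg cos 32.47° = 49.658 N. With F at its minimum the crate is on the verge of sliding down, so static friction is at its maximum μ_s N = 0.27 × 49.658 = 13.408 N and acts up the slope.
Equilibrium along the incline: F + μ_s N = mg sin 32.47°, so F = 31.600 − 13.408 = 18.192 N.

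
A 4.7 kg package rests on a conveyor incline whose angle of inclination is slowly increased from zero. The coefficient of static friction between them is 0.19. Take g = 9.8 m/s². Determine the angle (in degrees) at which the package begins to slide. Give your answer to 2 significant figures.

11°

At the threshold of sliding, static friction is at its maximum μ_s N and exactly balances the weight component along the incline: mg sin θ = μ_s mg cos θ.
Hence tan θ = μ_s = 0.19, so θ = arctan(0.19) = 10.7580°.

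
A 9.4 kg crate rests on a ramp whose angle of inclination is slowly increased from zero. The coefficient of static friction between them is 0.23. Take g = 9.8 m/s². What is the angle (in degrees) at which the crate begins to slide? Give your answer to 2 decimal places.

At the threshold of sliding, static friction is at its maximum μ_s N and exactly balances the weight component along the incline: mg sin θ = μ_s mg cos θ.
Hence tan θ = μ_s = 0.23, so θ = arctan(0.23) = 12.9528°.

12.95°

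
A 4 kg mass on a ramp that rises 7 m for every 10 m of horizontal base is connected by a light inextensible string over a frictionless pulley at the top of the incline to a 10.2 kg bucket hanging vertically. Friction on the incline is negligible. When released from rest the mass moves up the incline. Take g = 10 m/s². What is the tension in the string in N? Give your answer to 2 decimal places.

45.21 N

For the mass on the incline: the weight component along the slope is m₁g sin 34.99° = 4 × 10 × 0.5735 = 22.940 N and the normal force is N = m₁g cos 34.99° = 32.769 N.
Newton's second law for the mass (up-slope positive): T − 22.940 = 4 a. For the hanging bucket (downward positive): 10.2 × 10 − T = 10.2 a.
Adding the two equations eliminates T: 79.060 = 14.2 a, so a = 5.5676 m/s².
Then from the hanging bucket's equation, T = 10.2 × (10 − 5.5676) = 45.210 N.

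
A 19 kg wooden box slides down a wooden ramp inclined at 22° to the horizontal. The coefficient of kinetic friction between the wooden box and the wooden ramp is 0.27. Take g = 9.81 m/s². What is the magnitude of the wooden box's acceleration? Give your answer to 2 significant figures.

1.2 m/s²

Resolving the weight along the incline: the component pulling the wooden box down the slope is mg sin 22° = 19 × 9.81 × 0.3746 = 69.822 N, and the normal force is N = mg cos 22° = 19 × 9.81 × 0.9272 = 172.821 N.
Kinetic friction acts up the slope with magnitude f = μN = 0.27 × 172.821 = 46.662 N.
Net force along the incline is 69.822 − 46.662 = 23.160 N, so a = 23.160 / 19 = 1.2189 m/s².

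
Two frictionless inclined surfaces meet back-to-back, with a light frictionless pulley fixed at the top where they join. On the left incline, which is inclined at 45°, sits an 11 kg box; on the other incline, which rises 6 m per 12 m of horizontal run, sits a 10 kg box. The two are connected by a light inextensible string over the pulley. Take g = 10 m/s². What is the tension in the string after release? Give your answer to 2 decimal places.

60.46 N

Resolve each weight along its own incline: the 11 kg mass has component 11 × 10 × sin 45° = 77.782 N down its slope, and the 10 kg mass has 10 × 10 × sin 26.57° = 44.721 N down its slope.
The 11 kg side's 77.782 N exceeds the other side's 44.721 N, so that mass slides down and the 10 kg mass slides up. Taking that direction as positive, Newton's second law for the whole system gives 77.782 − 44.721 = (11 + 10) a, so a = 33.061 / 21 = 1.5743 m/s².
For the 10 kg mass (up-slope positive): T − 44.721 = 10 × 1.5743, so T = 60.464 N.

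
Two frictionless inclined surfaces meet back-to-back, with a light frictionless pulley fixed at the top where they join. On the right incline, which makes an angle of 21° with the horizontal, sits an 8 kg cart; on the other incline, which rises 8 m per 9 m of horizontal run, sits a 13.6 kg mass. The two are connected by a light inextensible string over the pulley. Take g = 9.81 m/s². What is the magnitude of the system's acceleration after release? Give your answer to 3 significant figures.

2.80 m/s²

Resolve each weight along its own incline: the 8 kg mass has component 8 × 9.81 × sin 21° = 28.125 N down its slope, and the 13.6 kg mass has 13.6 × 9.81 × sin 41.63° = 88.637 N down its slope.
The 13.6 kg side's 88.637 N exceeds the other side's 28.125 N, so that mass slides down and the 8 kg mass slides up. Taking that direction as positive, Newton's second law for the whole system gives 88.637 − 28.125 = (8 + 13.6) a, so a = 60.512 / 21.6 = 2.8015 m/s².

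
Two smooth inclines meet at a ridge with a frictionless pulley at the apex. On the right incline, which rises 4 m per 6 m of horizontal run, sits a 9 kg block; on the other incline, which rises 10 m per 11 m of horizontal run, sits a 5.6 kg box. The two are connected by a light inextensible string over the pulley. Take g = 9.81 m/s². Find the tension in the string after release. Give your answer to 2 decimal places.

Resolve each weight along its own incline: the 9 kg mass has component 9 × 9.81 × sin 33.69° = 48.974 N down its slope, and the 5.6 kg mass has 5.6 × 9.81 × sin 42.27° = 36.954 N down its slope.
The 9 kg side's 48.974 N exceeds the other side's 36.954 N, so that mass slides down and the 5.6 kg mass slides up. Taking that direction as positive, Newton's second law for the whole system gives 48.974 − 36.954 = (9 + 5.6) a, so a = 12.020 / 14.6 = 0.8233 m/s².
For the 5.6 kg mass (up-slope positive): T − 36.954 = 5.6 × 0.8233, so T = 41.564 N.

41.56 N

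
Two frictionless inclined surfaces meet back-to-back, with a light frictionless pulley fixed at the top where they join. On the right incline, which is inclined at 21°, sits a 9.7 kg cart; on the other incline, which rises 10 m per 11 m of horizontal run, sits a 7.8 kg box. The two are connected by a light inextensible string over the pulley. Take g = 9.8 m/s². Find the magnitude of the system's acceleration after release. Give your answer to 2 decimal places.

Resolve each weight along its own incline: the 9.7 kg mass has component 9.7 × 9.8 × sin 21° = 34.066 N down its slope, and the 7.8 kg mass has 7.8 × 9.8 × sin 42.27° = 51.419 N down its slope.
The 7.8 kg side's 51.419 N exceeds the other side's 34.066 N, so that mass slides down and the 9.7 kg mass slides up. Taking that direction as positive, Newton's second law for the whole system gives 51.419 − 34.066 = (9.7 + 7.8) a, so a = 17.353 / 17.5 = 0.9916 m/s².

0.99 m/s²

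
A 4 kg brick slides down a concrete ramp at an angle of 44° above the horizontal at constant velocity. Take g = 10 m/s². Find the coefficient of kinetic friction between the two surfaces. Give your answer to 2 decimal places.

At constant velocity the net force along the incline is zero: mg sin 44° = μ mg cos 44°.
So μ = tan 44° = 0.6947 / 0.7193 = 0.9658.

0.97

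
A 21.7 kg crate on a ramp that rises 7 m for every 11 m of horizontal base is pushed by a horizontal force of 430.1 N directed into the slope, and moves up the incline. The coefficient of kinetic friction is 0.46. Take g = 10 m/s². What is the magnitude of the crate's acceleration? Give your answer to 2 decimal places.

2.58 m/s²

The horizontal push has components F cos 32.47° = 430.1 × 0.8437 = 362.875 N up the incline and F sin 32.47° = 430.1 × 0.5369 = 230.921 N pressing into the surface.
The normal force is therefore N = mg cos 32.47° + F sin 32.47° = 183.083 + 230.921 = 414.004 N, and kinetic friction down the slope is μN = 0.46 × 414.004 = 190.442 N.
Along the incline: F cos 32.47° − mg sin 32.47° − μN = ma, so 362.875 − 116.507 − 190.442 = 21.7 a, giving a = 2.5772 m/s².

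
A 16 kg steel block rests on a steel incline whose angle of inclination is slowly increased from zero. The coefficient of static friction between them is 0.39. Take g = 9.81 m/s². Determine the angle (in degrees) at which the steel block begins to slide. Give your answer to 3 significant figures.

At the threshold of sliding, static friction is at its maximum μ_s N and exactly balances the weight component along the incline: mg sin θ = μ_s mg cos θ.
Hence tan θ = μ_s = 0.39, so θ = arctan(0.39) = 21.3058°.

21.3°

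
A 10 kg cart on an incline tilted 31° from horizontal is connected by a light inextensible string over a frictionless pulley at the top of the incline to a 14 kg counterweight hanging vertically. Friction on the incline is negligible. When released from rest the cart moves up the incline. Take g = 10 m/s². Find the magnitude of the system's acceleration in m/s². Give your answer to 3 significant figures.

For the cart on the incline: the weight component along the slope is m₁g sin 31° = 10 × 10 × 0.5150 = 51.500 N and the normal force is N = m₁g cos 31° = 85.717 N.
Newton's second law for the cart (up-slope positive): T − 51.500 = 10 a. For the hanging counterweight (downward positive): 14 × 10 − T = 14 a.
Adding the two equations eliminates T: 88.500 = 24 a, so a = 3.6875 m/s².

3.69 m/s²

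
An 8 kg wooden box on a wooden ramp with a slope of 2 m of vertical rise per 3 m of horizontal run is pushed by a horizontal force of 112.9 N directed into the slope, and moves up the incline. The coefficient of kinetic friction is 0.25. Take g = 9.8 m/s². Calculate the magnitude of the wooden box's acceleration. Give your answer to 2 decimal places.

2.31 m/s²

The horizontal push has components F cos 33.69° = 112.9 × 0.8321 = 93.944 N up the incline and F sin 33.69° = 112.9 × 0.5547 = 62.626 N pressing into the surface.
The normal force is therefore N = mg cos 33.69° + F sin 33.69° = 65.237 + 62.626 = 127.863 N, and kinetic friction down the slope is μN = 0.25 × 127.863 = 31.966 N.
Along the incline: F cos 33.69° − mg sin 33.69° − μN = ma, so 93.944 − 43.488 − 31.966 = 8 a, giving a = 2.3113 m/s².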